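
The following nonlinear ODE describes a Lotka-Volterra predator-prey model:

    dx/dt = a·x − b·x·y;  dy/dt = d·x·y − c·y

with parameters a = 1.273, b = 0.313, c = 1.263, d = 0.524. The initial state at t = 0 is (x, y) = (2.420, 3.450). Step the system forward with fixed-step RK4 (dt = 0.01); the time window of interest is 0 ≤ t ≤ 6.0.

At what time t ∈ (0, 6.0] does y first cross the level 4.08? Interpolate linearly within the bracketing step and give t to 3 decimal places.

t=0.000: state=(2.420, 3.450)
step 1 (dt=0.01): k1=(0.467, 0.018), k2=(0.468, 0.022), k3=(0.468, 0.022), k4=(0.468, 0.026); state += dt/6·(k1+2k2+2k3+k4)
t=0.010: state=(2.425, 3.450)
t=0.020: state=(2.429, 3.451)
t=0.030: state=(2.434, 3.451)
continuing one RK4 step at a time; state shown every 20 steps (Δt=0.2):
t=0.200: state=(2.514, 3.471)
t=0.400: state=(2.606, 3.526)
t=0.600: state=(2.689, 3.615)
t=0.800: state=(2.756, 3.735)
t=1.000: state=(2.801, 3.883)
t=1.200: state=(2.819, 4.050)
t=1.230: state=(2.819, 4.076)
next step: t=1.240: state=(2.819, 4.085) — y has crossed 4.08
linear interpolation between t=1.230 (4.07634) and t=1.240 (4.08508) → t≈1.234

t = 1.234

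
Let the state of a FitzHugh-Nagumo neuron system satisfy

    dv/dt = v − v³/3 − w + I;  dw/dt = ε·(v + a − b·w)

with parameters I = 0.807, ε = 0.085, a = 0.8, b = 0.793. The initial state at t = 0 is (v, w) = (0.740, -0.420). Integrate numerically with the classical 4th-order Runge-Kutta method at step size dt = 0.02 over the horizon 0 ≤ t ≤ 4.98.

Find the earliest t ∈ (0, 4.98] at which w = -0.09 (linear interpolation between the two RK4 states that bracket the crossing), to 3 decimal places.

t = 1.442

t=0.000: state=(0.740, -0.420)
step 1 (dt=0.02): k1=(1.832, 0.159), k2=(1.838, 0.161), k3=(1.838, 0.161), k4=(1.844, 0.162); state += dt/6·(k1+2k2+2k3+k4)
t=0.020: state=(0.777, -0.417)
t=0.040: state=(0.814, -0.414)
t=0.060: state=(0.851, -0.410)
continuing one RK4 step at a time; state shown every 10 steps (Δt=0.2):
t=0.200: state=(1.112, -0.385)
t=0.400: state=(1.459, -0.345)
t=0.600: state=(1.729, -0.300)
t=0.800: state=(1.905, -0.251)
t=1.000: state=(2.002, -0.201)
t=1.200: state=(2.048, -0.151)
t=1.400: state=(2.065, -0.101)
t=1.440: state=(2.066, -0.091)
next step: t=1.460: state=(2.067, -0.086) — w has crossed -0.09
linear interpolation between t=1.440 (-0.09057) and t=1.460 (-0.08558) → t≈1.442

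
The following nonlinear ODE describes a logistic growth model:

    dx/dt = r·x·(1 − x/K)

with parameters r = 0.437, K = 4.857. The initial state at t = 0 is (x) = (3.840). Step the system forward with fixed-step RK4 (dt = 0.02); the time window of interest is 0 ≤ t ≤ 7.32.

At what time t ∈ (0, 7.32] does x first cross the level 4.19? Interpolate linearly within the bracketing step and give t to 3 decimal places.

t=0.000: state=(3.840)
step 1 (dt=0.02): k1=(0.351), k2=(0.350), k3=(0.350), k4=(0.350); state += dt/6·(k1+2k2+2k3+k4)
t=0.020: state=(3.847)
t=0.040: state=(3.854)
t=0.060: state=(3.861)
continuing one RK4 step at a time; state shown every 25 steps (Δt=0.5):
t=0.500: state=(4.005)
t=1.000: state=(4.147)
t=1.160: state=(4.189)
next step: t=1.180: state=(4.194) — x has crossed 4.19
linear interpolation between t=1.160 (4.18877) and t=1.180 (4.19379) → t≈1.165

t = 1.165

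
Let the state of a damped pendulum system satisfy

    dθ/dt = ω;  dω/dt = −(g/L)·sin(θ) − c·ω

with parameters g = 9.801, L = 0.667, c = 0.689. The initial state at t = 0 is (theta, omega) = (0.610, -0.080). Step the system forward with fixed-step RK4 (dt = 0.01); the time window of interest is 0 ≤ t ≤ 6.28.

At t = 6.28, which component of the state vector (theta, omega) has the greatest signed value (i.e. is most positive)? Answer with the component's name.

t=0.000: state=(0.610, -0.080)
step 1 (dt=0.01): k1=(-0.080, -8.363), k2=(-0.122, -8.329), k3=(-0.122, -8.327), k4=(-0.163, -8.291); state += dt/6·(k1+2k2+2k3+k4)
t=0.010: state=(0.609, -0.163)
t=0.020: state=(0.607, -0.246)
t=0.030: state=(0.604, -0.327)
continuing one RK4 step at a time; state shown every 25 steps (Δt=0.25):
t=0.250: state=(0.361, -1.729)
t=0.500: state=(-0.122, -1.837)
t=0.750: state=(-0.435, -0.517)
t=1.000: state=(-0.367, 0.976)
t=1.250: state=(-0.030, 1.504)
t=1.500: state=(0.277, 0.785)
t=1.750: state=(0.322, -0.419)
t=2.000: state=(0.112, -1.116)
t=2.250: state=(-0.152, -0.839)
t=2.500: state=(-0.256, 0.044)
t=2.750: state=(-0.145, 0.753)
t=3.000: state=(0.061, 0.767)
t=3.250: state=(0.187, 0.182)
t=3.500: state=(0.148, -0.451)
t=3.750: state=(-0.000, -0.634)
t=4.000: state=(-0.124, -0.294)
t=4.250: state=(-0.132, 0.221)
t=4.500: state=(-0.036, 0.483)
t=4.750: state=(0.073, 0.327)
t=5.000: state=(0.108, -0.060)
t=5.250: state=(0.053, -0.338)
t=5.500: state=(-0.035, -0.309)
t=5.750: state=(-0.081, -0.043)
t=6.000: state=(-0.057, 0.214)
t=6.250: state=(0.008, 0.264)
t=6.280: state=(0.016, 0.253)
compare at T: theta=0.016, omega=0.253

largest component: omega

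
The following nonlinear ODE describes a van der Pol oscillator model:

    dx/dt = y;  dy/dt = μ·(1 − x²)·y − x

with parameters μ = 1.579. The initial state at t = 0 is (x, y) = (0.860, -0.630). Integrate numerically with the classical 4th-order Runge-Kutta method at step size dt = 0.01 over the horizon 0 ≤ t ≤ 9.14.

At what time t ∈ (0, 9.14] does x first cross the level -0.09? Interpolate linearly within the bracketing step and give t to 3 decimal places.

t=0.000: state=(0.860, -0.630)
step 1 (dt=0.01): k1=(-0.630, -1.119), k2=(-0.636, -1.124), k3=(-0.636, -1.124), k4=(-0.641, -1.128); state += dt/6·(k1+2k2+2k3+k4)
t=0.010: state=(0.854, -0.641)
t=0.020: state=(0.847, -0.653)
t=0.030: state=(0.841, -0.664)
continuing one RK4 step at a time; state shown every 50 steps (Δt=0.5):
t=0.500: state=(0.373, -1.416)
t=0.760: state=(-0.086, -2.154)
next step: t=0.770: state=(-0.107, -2.187) — x has crossed -0.09
linear interpolation between t=0.760 (-0.08554) and t=0.770 (-0.10724) → t≈0.762

t = 0.762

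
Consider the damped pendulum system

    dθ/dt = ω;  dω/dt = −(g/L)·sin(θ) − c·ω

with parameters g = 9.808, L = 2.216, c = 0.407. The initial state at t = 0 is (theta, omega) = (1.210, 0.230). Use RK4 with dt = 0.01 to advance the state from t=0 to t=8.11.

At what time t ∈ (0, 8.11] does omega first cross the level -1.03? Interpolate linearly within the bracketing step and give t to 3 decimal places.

t=0.000: state=(1.210, 0.230)
step 1 (dt=0.01): k1=(0.230, -4.235), k2=(0.209, -4.228), k3=(0.209, -4.228), k4=(0.188, -4.221); state += dt/6·(k1+2k2+2k3+k4)
t=0.010: state=(1.212, 0.188)
t=0.020: state=(1.214, 0.146)
t=0.030: state=(1.215, 0.104)
t=0.320: state=(1.077, -1.023)
next step: t=0.330: state=(1.066, -1.057) — omega has crossed -1.03
linear interpolation between t=0.320 (-1.02253) and t=0.330 (-1.05716) → t≈0.322

t = 0.322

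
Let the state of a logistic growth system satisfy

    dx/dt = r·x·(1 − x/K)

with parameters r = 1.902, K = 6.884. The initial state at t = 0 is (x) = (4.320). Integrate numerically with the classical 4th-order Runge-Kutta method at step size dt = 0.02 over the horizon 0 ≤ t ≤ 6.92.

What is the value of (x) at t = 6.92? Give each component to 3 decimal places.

t=0.000: state=(4.320)
step 1 (dt=0.02): k1=(3.060), k2=(3.045), k3=(3.045), k4=(3.030); state += dt/6·(k1+2k2+2k3+k4)
t=0.020: state=(4.381)
t=0.040: state=(4.441)
t=0.060: state=(4.501)
continuing one RK4 step at a time; state shown every 25 steps (Δt=0.5):
t=0.500: state=(5.600)
t=1.000: state=(6.324)
t=1.500: state=(6.656)
t=2.000: state=(6.794)
t=2.500: state=(6.849)
t=3.000: state=(6.870)
t=3.500: state=(6.879)
t=4.000: state=(6.882)
t=4.500: state=(6.883)
t=5.000: state=(6.884)
t=5.500: state=(6.884)
t=6.000: state=(6.884)
t=6.500: state=(6.884)
t=6.920: state=(6.884)

(x) = (6.884)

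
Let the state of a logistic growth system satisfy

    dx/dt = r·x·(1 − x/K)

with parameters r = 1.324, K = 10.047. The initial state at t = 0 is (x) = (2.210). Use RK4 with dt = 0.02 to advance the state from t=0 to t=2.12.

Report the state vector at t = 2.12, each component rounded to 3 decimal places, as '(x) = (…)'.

t=0.000: state=(2.210)
step 1 (dt=0.02): k1=(2.282), k2=(2.299), k3=(2.299), k4=(2.316); state += dt/6·(k1+2k2+2k3+k4)
t=0.020: state=(2.256)
t=0.040: state=(2.303)
t=0.060: state=(2.350)
continuing one RK4 step at a time; state shown every 5 steps (Δt=0.1):
t=0.100: state=(2.447)
t=0.200: state=(2.700)
t=0.300: state=(2.969)
t=0.400: state=(3.253)
t=0.500: state=(3.551)
t=0.600: state=(3.861)
t=0.700: state=(4.180)
t=0.800: state=(4.506)
t=0.900: state=(4.837)
t=1.000: state=(5.169)
t=1.100: state=(5.501)
t=1.200: state=(5.828)
t=1.300: state=(6.148)
t=1.400: state=(6.459)
t=1.500: state=(6.758)
t=1.600: state=(7.044)
t=1.700: state=(7.315)
t=1.800: state=(7.570)
t=1.900: state=(7.809)
t=2.000: state=(8.031)
t=2.100: state=(8.236)
t=2.120: state=(8.275)

(x) = (8.275)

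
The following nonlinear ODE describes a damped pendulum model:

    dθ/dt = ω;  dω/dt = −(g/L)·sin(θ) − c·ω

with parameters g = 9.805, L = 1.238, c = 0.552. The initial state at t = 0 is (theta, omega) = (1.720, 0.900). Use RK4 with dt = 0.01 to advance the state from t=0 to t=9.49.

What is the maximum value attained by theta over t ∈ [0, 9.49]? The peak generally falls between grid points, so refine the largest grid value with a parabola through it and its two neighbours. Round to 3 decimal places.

t=0.000: state=(1.720, 0.900)
step 1 (dt=0.01): k1=(0.900, -8.329), k2=(0.858, -8.300), k3=(0.858, -8.301), k4=(0.817, -8.273); state += dt/6·(k1+2k2+2k3+k4)
t=0.010: state=(1.729, 0.817)
t=0.020: state=(1.736, 0.735)
t=0.030: state=(1.743, 0.653)
continuing one RK4 step at a time; state shown every 50 steps (Δt=0.5):
t=0.500: state=(1.220, -2.728)
t=1.000: state=(-0.488, -3.085)
t=1.500: state=(-1.159, 0.500)
t=2.000: state=(-0.224, 2.679)
t=2.500: state=(0.777, 0.792)
t=3.000: state=(0.484, -1.693)
t=3.500: state=(-0.404, -1.285)
t=4.000: state=(-0.508, 0.828)
t=4.500: state=(0.130, 1.279)
t=5.000: state=(0.427, -0.210)
t=5.500: state=(0.040, -1.042)
t=6.000: state=(-0.311, -0.169)
t=6.500: state=(-0.127, 0.738)
t=7.000: state=(0.197, 0.356)
t=7.500: state=(0.156, -0.451)
t=8.000: state=(-0.102, -0.408)
t=8.500: state=(-0.149, 0.220)
t=9.000: state=(0.033, 0.376)
t=9.490: state=(0.123, -0.045)
largest grid value and its neighbours: theta(0.100)=1.76926, theta(0.110)=1.76981, theta(0.120)=1.76958
parabola through these three points peaks at t≈0.112 with theta≈1.76982

max theta = 1.770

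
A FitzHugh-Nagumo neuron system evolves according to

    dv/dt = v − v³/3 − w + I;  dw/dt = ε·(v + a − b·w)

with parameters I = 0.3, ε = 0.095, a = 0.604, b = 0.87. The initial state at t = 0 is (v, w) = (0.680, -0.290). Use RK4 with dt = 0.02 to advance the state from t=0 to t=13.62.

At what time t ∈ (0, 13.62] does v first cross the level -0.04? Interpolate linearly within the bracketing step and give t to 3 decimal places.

t = 12.139

t=0.000: state=(0.680, -0.290)
step 1 (dt=0.02): k1=(1.165, 0.146), k2=(1.170, 0.147), k3=(1.170, 0.147), k4=(1.174, 0.148); state += dt/6·(k1+2k2+2k3+k4)
t=0.020: state=(0.703, -0.287)
t=0.040: state=(0.727, -0.284)
t=0.060: state=(0.751, -0.281)
continuing one RK4 step at a time; state shown every 25 steps (Δt=0.5):
t=0.500: state=(1.273, -0.204)
t=1.000: state=(1.677, -0.098)
t=1.500: state=(1.815, 0.016)
t=2.000: state=(1.826, 0.128)
t=2.500: state=(1.798, 0.236)
t=3.000: state=(1.757, 0.337)
t=3.500: state=(1.712, 0.432)
t=4.000: state=(1.665, 0.521)
t=4.500: state=(1.617, 0.605)
t=5.000: state=(1.568, 0.682)
t=5.500: state=(1.518, 0.755)
t=6.000: state=(1.466, 0.822)
t=6.500: state=(1.412, 0.883)
t=7.000: state=(1.356, 0.940)
t=7.500: state=(1.297, 0.992)
t=8.000: state=(1.234, 1.039)
t=8.500: state=(1.165, 1.081)
t=9.000: state=(1.090, 1.117)
t=9.500: state=(1.005, 1.149)
t=10.000: state=(0.906, 1.175)
t=10.500: state=(0.785, 1.195)
t=11.000: state=(0.628, 1.208)
t=11.500: state=(0.411, 1.212)
t=12.000: state=(0.082, 1.203)
t=12.120: state=(-0.022, 1.198)
next step: t=12.140: state=(-0.041, 1.197) — v has crossed -0.04
linear interpolation between t=12.120 (-0.02226) and t=12.140 (-0.04083) → t≈12.139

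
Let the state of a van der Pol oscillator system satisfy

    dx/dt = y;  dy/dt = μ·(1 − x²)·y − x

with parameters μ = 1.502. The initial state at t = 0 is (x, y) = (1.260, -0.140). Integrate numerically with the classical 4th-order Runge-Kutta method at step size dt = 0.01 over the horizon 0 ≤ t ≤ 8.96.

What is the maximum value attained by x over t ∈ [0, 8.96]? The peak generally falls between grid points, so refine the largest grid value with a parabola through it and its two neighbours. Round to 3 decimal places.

t=0.000: state=(1.260, -0.140)
step 1 (dt=0.01): k1=(-0.140, -1.136), k2=(-0.146, -1.131), k3=(-0.146, -1.131), k4=(-0.151, -1.126); state += dt/6·(k1+2k2+2k3+k4)
t=0.010: state=(1.259, -0.151)
t=0.020: state=(1.257, -0.163)
t=0.030: state=(1.255, -0.174)
continuing one RK4 step at a time; state shown every 50 steps (Δt=0.5):
t=0.500: state=(1.064, -0.627)
t=1.000: state=(0.612, -1.249)
t=1.500: state=(-0.317, -2.617)
t=2.000: state=(-1.671, -1.817)
t=2.500: state=(-1.964, 0.147)
t=3.000: state=(-1.795, 0.450)
t=3.500: state=(-1.535, 0.592)
t=4.000: state=(-1.187, 0.827)
t=4.500: state=(-0.654, 1.402)
t=5.000: state=(0.377, 2.884)
t=5.500: state=(1.777, 1.640)
t=6.000: state=(2.000, -0.203)
t=6.500: state=(1.821, -0.450)
t=7.000: state=(1.565, -0.579)
t=7.500: state=(1.228, -0.796)
t=8.000: state=(0.721, -1.316)
t=8.500: state=(-0.240, -2.714)
t=8.960: state=(-1.603, -2.277)
largest grid value and its neighbours: x(5.850)=2.01488, x(5.860)=2.01508, x(5.870)=2.01508
parabola through these three points peaks at t≈5.865 with x≈2.01511

max x = 2.015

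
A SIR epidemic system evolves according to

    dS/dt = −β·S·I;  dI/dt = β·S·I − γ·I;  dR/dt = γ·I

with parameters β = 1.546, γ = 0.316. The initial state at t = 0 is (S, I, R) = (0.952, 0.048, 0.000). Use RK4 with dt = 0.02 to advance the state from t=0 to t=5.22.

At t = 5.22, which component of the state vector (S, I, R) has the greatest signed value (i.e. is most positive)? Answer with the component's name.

t=0.000: state=(0.952, 0.048, 0.000)
step 1 (dt=0.02): k1=(-0.071, 0.055, 0.015), k2=(-0.071, 0.056, 0.015), k3=(-0.071, 0.056, 0.015), k4=(-0.072, 0.057, 0.016); state += dt/6·(k1+2k2+2k3+k4)
t=0.020: state=(0.951, 0.049, 0.000)
t=0.040: state=(0.949, 0.050, 0.001)
t=0.060: state=(0.948, 0.051, 0.001)
continuing one RK4 step at a time; state shown every 10 steps (Δt=0.2):
t=0.200: state=(0.936, 0.060, 0.003)
t=0.400: state=(0.917, 0.075, 0.008)
t=0.600: state=(0.893, 0.094, 0.013)
t=0.800: state=(0.865, 0.115, 0.020)
t=1.000: state=(0.831, 0.141, 0.028)
t=1.200: state=(0.792, 0.170, 0.037)
t=1.400: state=(0.748, 0.203, 0.049)
t=1.600: state=(0.699, 0.238, 0.063)
t=1.800: state=(0.646, 0.275, 0.079)
t=2.000: state=(0.590, 0.312, 0.098)
t=2.200: state=(0.532, 0.349, 0.119)
t=2.400: state=(0.475, 0.383, 0.142)
t=2.600: state=(0.420, 0.413, 0.167)
t=2.800: state=(0.368, 0.438, 0.194)
t=3.000: state=(0.321, 0.457, 0.222)
t=3.200: state=(0.278, 0.470, 0.252)
t=3.400: state=(0.240, 0.478, 0.282)
t=3.600: state=(0.207, 0.481, 0.312)
t=3.800: state=(0.178, 0.479, 0.342)
t=4.000: state=(0.154, 0.474, 0.372)
t=4.200: state=(0.133, 0.465, 0.402)
t=4.400: state=(0.115, 0.453, 0.431)
t=4.600: state=(0.101, 0.440, 0.459)
t=4.800: state=(0.088, 0.425, 0.487)
t=5.000: state=(0.077, 0.410, 0.513)
t=5.200: state=(0.068, 0.393, 0.539)
t=5.220: state=(0.067, 0.392, 0.541)
compare at T: S=0.067, I=0.392, R=0.541

largest component: R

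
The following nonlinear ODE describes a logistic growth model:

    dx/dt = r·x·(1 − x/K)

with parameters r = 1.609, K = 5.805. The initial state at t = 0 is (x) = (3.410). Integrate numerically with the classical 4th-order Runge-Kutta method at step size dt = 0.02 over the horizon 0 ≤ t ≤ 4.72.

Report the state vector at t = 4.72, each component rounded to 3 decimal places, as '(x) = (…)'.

(x) = (5.803)

t=0.000: state=(3.410)
step 1 (dt=0.02): k1=(2.264), k2=(2.257), k3=(2.257), k4=(2.250); state += dt/6·(k1+2k2+2k3+k4)
t=0.020: state=(3.455)
t=0.040: state=(3.500)
t=0.060: state=(3.545)
continuing one RK4 step at a time; state shown every 10 steps (Δt=0.2):
t=0.200: state=(3.847)
t=0.400: state=(4.240)
t=0.600: state=(4.580)
t=0.800: state=(4.862)
t=1.000: state=(5.090)
t=1.200: state=(5.268)
t=1.400: state=(5.406)
t=1.600: state=(5.510)
t=1.800: state=(5.588)
t=2.000: state=(5.646)
t=2.200: state=(5.689)
t=2.400: state=(5.720)
t=2.600: state=(5.743)
t=2.800: state=(5.760)
t=3.000: state=(5.773)
t=3.200: state=(5.781)
t=3.400: state=(5.788)
t=3.600: state=(5.793)
t=3.800: state=(5.796)
t=4.000: state=(5.798)
t=4.200: state=(5.800)
t=4.400: state=(5.802)
t=4.600: state=(5.803)
t=4.720: state=(5.803)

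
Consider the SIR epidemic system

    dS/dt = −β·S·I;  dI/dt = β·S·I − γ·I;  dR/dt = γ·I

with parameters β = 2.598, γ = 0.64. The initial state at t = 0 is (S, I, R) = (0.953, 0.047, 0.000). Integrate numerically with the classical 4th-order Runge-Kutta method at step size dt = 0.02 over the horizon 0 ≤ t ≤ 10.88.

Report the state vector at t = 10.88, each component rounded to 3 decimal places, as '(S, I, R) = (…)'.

(S, I, R) = (0.018, 0.004, 0.978)

t=0.000: state=(0.953, 0.047, 0.000)
step 1 (dt=0.02): k1=(-0.116, 0.086, 0.030), k2=(-0.118, 0.088, 0.031), k3=(-0.118, 0.088, 0.031), k4=(-0.120, 0.089, 0.031); state += dt/6·(k1+2k2+2k3+k4)
t=0.020: state=(0.951, 0.049, 0.001)
t=0.040: state=(0.948, 0.051, 0.001)
t=0.060: state=(0.946, 0.052, 0.002)
continuing one RK4 step at a time; state shown every 25 steps (Δt=0.5):
t=0.500: state=(0.864, 0.112, 0.024)
t=1.000: state=(0.697, 0.226, 0.077)
t=1.500: state=(0.477, 0.352, 0.170)
t=2.000: state=(0.287, 0.417, 0.296)
t=2.500: state=(0.167, 0.404, 0.429)
t=3.000: state=(0.102, 0.348, 0.550)
t=3.500: state=(0.068, 0.282, 0.650)
t=4.000: state=(0.049, 0.220, 0.731)
t=4.500: state=(0.038, 0.169, 0.793)
t=5.000: state=(0.031, 0.129, 0.840)
t=5.500: state=(0.027, 0.097, 0.876)
t=6.000: state=(0.024, 0.073, 0.903)
t=6.500: state=(0.022, 0.054, 0.923)
t=7.000: state=(0.021, 0.041, 0.938)
t=7.500: state=(0.020, 0.030, 0.949)
t=8.000: state=(0.020, 0.023, 0.958)
t=8.500: state=(0.019, 0.017, 0.964)
t=9.000: state=(0.019, 0.013, 0.969)
t=9.500: state=(0.018, 0.009, 0.972)
t=10.000: state=(0.018, 0.007, 0.975)
t=10.500: state=(0.018, 0.005, 0.977)
t=10.880: state=(0.018, 0.004, 0.978)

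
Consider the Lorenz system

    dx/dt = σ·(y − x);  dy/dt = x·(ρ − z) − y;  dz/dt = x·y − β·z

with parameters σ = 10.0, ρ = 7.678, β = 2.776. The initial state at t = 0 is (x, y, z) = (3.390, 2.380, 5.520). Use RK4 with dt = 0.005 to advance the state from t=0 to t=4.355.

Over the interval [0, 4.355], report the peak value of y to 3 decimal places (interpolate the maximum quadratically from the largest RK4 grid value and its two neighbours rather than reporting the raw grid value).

max y = 5.511

t=0.000: state=(3.390, 2.380, 5.520)
step 1 (dt=0.005): k1=(-10.100, 4.936, -7.255), k2=(-9.724, 4.930, -7.224), k3=(-9.734, 4.932, -7.222), k4=(-9.367, 4.927, -7.189); state += dt/6·(k1+2k2+2k3+k4)
t=0.005: state=(3.341, 2.405, 5.484)
t=0.010: state=(3.296, 2.429, 5.448)
t=0.015: state=(3.255, 2.454, 5.413)
continuing one RK4 step at a time; state shown every 40 steps (Δt=0.2):
t=0.200: state=(3.110, 3.462, 4.535)
t=0.400: state=(4.189, 4.829, 4.978)
t=0.600: state=(5.230, 5.502, 6.805)
t=0.800: state=(5.021, 4.599, 8.005)
t=1.000: state=(4.069, 3.664, 7.380)
t=1.200: state=(3.628, 3.595, 6.295)
t=1.400: state=(3.858, 4.091, 5.799)
t=1.600: state=(4.403, 4.667, 6.151)
t=1.800: state=(4.729, 4.761, 6.915)
t=2.000: state=(4.539, 4.353, 7.231)
t=2.200: state=(4.167, 4.019, 6.905)
t=2.400: state=(4.028, 4.039, 6.459)
t=2.600: state=(4.172, 4.287, 6.323)
t=2.800: state=(4.400, 4.492, 6.543)
t=3.000: state=(4.481, 4.465, 6.836)
t=3.200: state=(4.368, 4.288, 6.895)
t=3.400: state=(4.226, 4.177, 6.730)
t=3.600: state=(4.196, 4.215, 6.561)
t=3.800: state=(4.275, 4.326, 6.543)
t=4.000: state=(4.362, 4.390, 6.656)
t=4.200: state=(4.373, 4.356, 6.760)
t=4.355: state=(4.331, 4.299, 6.768)
largest grid value and its neighbours: y(0.575)=5.50991, y(0.580)=5.51071, y(0.585)=5.51029
parabola through these three points peaks at t≈0.581 with y≈5.51072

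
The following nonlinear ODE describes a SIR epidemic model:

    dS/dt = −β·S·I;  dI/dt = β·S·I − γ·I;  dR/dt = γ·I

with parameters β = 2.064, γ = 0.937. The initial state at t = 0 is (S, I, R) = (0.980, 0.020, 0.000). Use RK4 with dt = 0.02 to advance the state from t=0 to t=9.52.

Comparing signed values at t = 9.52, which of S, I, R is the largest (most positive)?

t=0.000: state=(0.980, 0.020, 0.000)
step 1 (dt=0.02): k1=(-0.040, 0.022, 0.019), k2=(-0.041, 0.022, 0.019), k3=(-0.041, 0.022, 0.019), k4=(-0.041, 0.022, 0.019); state += dt/6·(k1+2k2+2k3+k4)
t=0.020: state=(0.979, 0.020, 0.000)
t=0.040: state=(0.978, 0.021, 0.001)
t=0.060: state=(0.977, 0.021, 0.001)
continuing one RK4 step at a time; state shown every 25 steps (Δt=0.5):
t=0.500: state=(0.954, 0.034, 0.012)
t=1.000: state=(0.911, 0.056, 0.033)
t=1.500: state=(0.847, 0.087, 0.066)
t=2.000: state=(0.760, 0.125, 0.115)
t=2.500: state=(0.655, 0.162, 0.183)
t=3.000: state=(0.546, 0.188, 0.266)
t=3.500: state=(0.447, 0.197, 0.356)
t=4.000: state=(0.366, 0.187, 0.447)
t=4.500: state=(0.305, 0.165, 0.530)
t=5.000: state=(0.261, 0.138, 0.601)
t=5.500: state=(0.229, 0.111, 0.659)
t=6.000: state=(0.207, 0.087, 0.706)
t=6.500: state=(0.191, 0.067, 0.742)
t=7.000: state=(0.180, 0.051, 0.769)
t=7.500: state=(0.172, 0.038, 0.790)
t=8.000: state=(0.166, 0.028, 0.805)
t=8.500: state=(0.162, 0.021, 0.817)
t=9.000: state=(0.159, 0.016, 0.825)
t=9.500: state=(0.157, 0.011, 0.832)
t=9.520: state=(0.157, 0.011, 0.832)
compare at T: S=0.157, I=0.011, R=0.832

largest component: R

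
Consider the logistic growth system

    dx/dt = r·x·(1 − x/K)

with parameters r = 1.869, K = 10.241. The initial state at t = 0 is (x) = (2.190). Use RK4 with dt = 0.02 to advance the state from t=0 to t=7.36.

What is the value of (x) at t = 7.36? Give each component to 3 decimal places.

t=0.000: state=(2.190)
step 1 (dt=0.02): k1=(3.218), k2=(3.252), k3=(3.252), k4=(3.287); state += dt/6·(k1+2k2+2k3+k4)
t=0.020: state=(2.255)
t=0.040: state=(2.321)
t=0.060: state=(2.389)
continuing one RK4 step at a time; state shown every 25 steps (Δt=0.5):
t=0.500: state=(4.190)
t=1.000: state=(6.535)
t=1.500: state=(8.375)
t=2.000: state=(9.417)
t=2.500: state=(9.901)
t=3.000: state=(10.105)
t=3.500: state=(10.187)
t=4.000: state=(10.220)
t=4.500: state=(10.233)
t=5.000: state=(10.238)
t=5.500: state=(10.240)
t=6.000: state=(10.240)
t=6.500: state=(10.241)
t=7.000: state=(10.241)
t=7.360: state=(10.241)

(x) = (10.241)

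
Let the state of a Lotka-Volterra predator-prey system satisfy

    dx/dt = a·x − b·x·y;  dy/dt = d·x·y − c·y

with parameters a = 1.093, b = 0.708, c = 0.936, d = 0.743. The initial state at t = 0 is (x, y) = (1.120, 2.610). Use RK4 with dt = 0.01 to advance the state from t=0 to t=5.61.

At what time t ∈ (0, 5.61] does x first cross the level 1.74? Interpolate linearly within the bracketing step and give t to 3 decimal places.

t = 4.121

t=0.000: state=(1.120, 2.610)
step 1 (dt=0.01): k1=(-0.845, -0.271), k2=(-0.841, -0.279), k3=(-0.841, -0.279), k4=(-0.837, -0.287); state += dt/6·(k1+2k2+2k3+k4)
t=0.010: state=(1.112, 2.607)
t=0.020: state=(1.103, 2.604)
t=0.030: state=(1.095, 2.601)
continuing one RK4 step at a time; state shown every 20 steps (Δt=0.2):
t=0.200: state=(0.968, 2.527)
t=0.400: state=(0.850, 2.397)
t=0.600: state=(0.761, 2.240)
t=0.800: state=(0.698, 2.070)
t=1.000: state=(0.656, 1.898)
t=1.200: state=(0.631, 1.731)
t=1.400: state=(0.622, 1.576)
t=1.600: state=(0.625, 1.433)
t=1.800: state=(0.641, 1.306)
t=2.000: state=(0.668, 1.193)
t=2.200: state=(0.707, 1.096)
t=2.400: state=(0.758, 1.013)
t=2.600: state=(0.822, 0.945)
t=2.800: state=(0.898, 0.890)
t=3.000: state=(0.988, 0.849)
t=3.200: state=(1.093, 0.822)
t=3.400: state=(1.212, 0.808)
t=3.600: state=(1.345, 0.810)
t=3.800: state=(1.490, 0.830)
t=4.000: state=(1.645, 0.868)
t=4.120: state=(1.739, 0.902)
next step: t=4.130: state=(1.747, 0.906) — x has crossed 1.74
linear interpolation between t=4.120 (1.73927) and t=4.130 (1.74717) → t≈4.121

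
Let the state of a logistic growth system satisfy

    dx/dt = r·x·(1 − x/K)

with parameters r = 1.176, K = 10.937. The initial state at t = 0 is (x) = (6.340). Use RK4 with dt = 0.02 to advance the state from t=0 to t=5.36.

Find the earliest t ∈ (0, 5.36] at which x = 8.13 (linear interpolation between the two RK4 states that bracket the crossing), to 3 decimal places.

t = 0.631

t=0.000: state=(6.340)
step 1 (dt=0.02): k1=(3.134), k2=(3.128), k3=(3.128), k4=(3.122); state += dt/6·(k1+2k2+2k3+k4)
t=0.020: state=(6.403)
t=0.040: state=(6.465)
t=0.060: state=(6.527)
continuing one RK4 step at a time; state shown every 10 steps (Δt=0.2):
t=0.200: state=(6.952)
t=0.400: state=(7.527)
t=0.600: state=(8.053)
t=0.620: state=(8.103)
next step: t=0.640: state=(8.152) — x has crossed 8.13
linear interpolation between t=0.620 (8.10310) and t=0.640 (8.15221) → t≈0.631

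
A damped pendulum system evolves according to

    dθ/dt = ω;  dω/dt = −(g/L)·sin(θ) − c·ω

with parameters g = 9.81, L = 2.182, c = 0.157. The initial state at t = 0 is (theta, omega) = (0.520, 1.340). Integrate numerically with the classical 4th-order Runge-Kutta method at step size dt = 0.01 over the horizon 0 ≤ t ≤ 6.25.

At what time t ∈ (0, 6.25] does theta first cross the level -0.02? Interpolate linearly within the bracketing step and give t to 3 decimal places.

t=0.000: state=(0.520, 1.340)
step 1 (dt=0.01): k1=(1.340, -2.444), k2=(1.328, -2.468), k3=(1.328, -2.468), k4=(1.315, -2.492); state += dt/6·(k1+2k2+2k3+k4)
t=0.010: state=(0.533, 1.315)
t=0.020: state=(0.546, 1.290)
t=0.030: state=(0.559, 1.265)
continuing one RK4 step at a time; state shown every 25 steps (Δt=0.25):
t=0.250: state=(0.768, 0.614)
t=0.500: state=(0.819, -0.208)
t=0.750: state=(0.670, -0.959)
t=1.000: state=(0.360, -1.472)
t=1.240: state=(-0.017, -1.598)
next step: t=1.250: state=(-0.033, -1.595) — theta has crossed -0.02
linear interpolation between t=1.240 (-0.01696) and t=1.250 (-0.03293) → t≈1.242

t = 1.242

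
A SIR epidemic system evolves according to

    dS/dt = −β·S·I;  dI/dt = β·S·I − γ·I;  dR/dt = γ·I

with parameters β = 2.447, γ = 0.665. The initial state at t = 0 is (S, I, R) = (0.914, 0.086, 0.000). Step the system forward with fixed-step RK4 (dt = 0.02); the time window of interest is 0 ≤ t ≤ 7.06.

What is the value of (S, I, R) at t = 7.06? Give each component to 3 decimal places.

t=0.000: state=(0.914, 0.086, 0.000)
step 1 (dt=0.02): k1=(-0.192, 0.135, 0.057), k2=(-0.195, 0.137, 0.058), k3=(-0.195, 0.137, 0.058), k4=(-0.198, 0.139, 0.059); state += dt/6·(k1+2k2+2k3+k4)
t=0.020: state=(0.910, 0.089, 0.001)
t=0.040: state=(0.906, 0.092, 0.002)
t=0.060: state=(0.902, 0.094, 0.004)
continuing one RK4 step at a time; state shown every 25 steps (Δt=0.5):
t=0.500: state=(0.782, 0.175, 0.042)
t=1.000: state=(0.588, 0.292, 0.120)
t=1.500: state=(0.388, 0.379, 0.233)
t=2.000: state=(0.239, 0.397, 0.364)
t=2.500: state=(0.150, 0.359, 0.491)
t=3.000: state=(0.100, 0.299, 0.600)
t=3.500: state=(0.072, 0.238, 0.690)
t=4.000: state=(0.056, 0.185, 0.760)
t=4.500: state=(0.046, 0.141, 0.813)
t=5.000: state=(0.039, 0.106, 0.854)
t=5.500: state=(0.035, 0.080, 0.885)
t=6.000: state=(0.032, 0.060, 0.908)
t=6.500: state=(0.030, 0.044, 0.925)
t=7.000: state=(0.029, 0.033, 0.938)
t=7.060: state=(0.029, 0.032, 0.939)

(S, I, R) = (0.029, 0.032, 0.939)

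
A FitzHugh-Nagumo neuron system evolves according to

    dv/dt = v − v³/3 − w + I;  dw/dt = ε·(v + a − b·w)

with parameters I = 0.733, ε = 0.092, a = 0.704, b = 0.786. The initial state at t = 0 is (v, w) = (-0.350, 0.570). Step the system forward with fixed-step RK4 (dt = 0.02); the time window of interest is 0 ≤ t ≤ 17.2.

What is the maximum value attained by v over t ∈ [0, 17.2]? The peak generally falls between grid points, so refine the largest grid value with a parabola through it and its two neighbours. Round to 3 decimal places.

max v = 1.884

t=0.000: state=(-0.350, 0.570)
step 1 (dt=0.02): k1=(-0.173, -0.009), k2=(-0.174, -0.009), k3=(-0.174, -0.009), k4=(-0.176, -0.009); state += dt/6·(k1+2k2+2k3+k4)
t=0.020: state=(-0.353, 0.570)
t=0.040: state=(-0.357, 0.570)
t=0.060: state=(-0.361, 0.569)
continuing one RK4 step at a time; state shown every 50 steps (Δt=1):
t=1.000: state=(-0.607, 0.551)
t=2.000: state=(-1.025, 0.503)
t=3.000: state=(-1.363, 0.423)
t=4.000: state=(-1.462, 0.329)
t=5.000: state=(-1.439, 0.239)
t=6.000: state=(-1.379, 0.160)
t=7.000: state=(-1.306, 0.092)
t=8.000: state=(-1.225, 0.036)
t=9.000: state=(-1.136, -0.009)
t=10.000: state=(-1.034, -0.042)
t=11.000: state=(-0.912, -0.063)
t=12.000: state=(-0.750, -0.070)
t=13.000: state=(-0.497, -0.059)
t=14.000: state=(0.013, -0.017)
t=15.000: state=(1.131, 0.093)
t=16.000: state=(1.851, 0.291)
t=17.000: state=(1.864, 0.500)
t=17.200: state=(1.851, 0.539)
largest grid value and its neighbours: v(16.440)=1.88424, v(16.460)=1.88424, v(16.480)=1.88417
parabola through these three points peaks at t≈16.452 with v≈1.88425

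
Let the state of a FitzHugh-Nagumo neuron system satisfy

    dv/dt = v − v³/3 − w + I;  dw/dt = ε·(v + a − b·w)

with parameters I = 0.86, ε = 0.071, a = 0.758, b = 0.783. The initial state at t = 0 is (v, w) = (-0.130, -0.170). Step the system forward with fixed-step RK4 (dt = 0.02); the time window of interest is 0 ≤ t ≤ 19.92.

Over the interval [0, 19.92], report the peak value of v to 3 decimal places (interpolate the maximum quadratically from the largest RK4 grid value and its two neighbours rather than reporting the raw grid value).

t=0.000: state=(-0.130, -0.170)
step 1 (dt=0.02): k1=(0.901, 0.054), k2=(0.909, 0.055), k3=(0.909, 0.055), k4=(0.918, 0.055); state += dt/6·(k1+2k2+2k3+k4)
t=0.020: state=(-0.112, -0.169)
t=0.040: state=(-0.093, -0.168)
t=0.060: state=(-0.074, -0.167)
continuing one RK4 step at a time; state shown every 50 steps (Δt=1):
t=1.000: state=(1.222, -0.075)
t=2.000: state=(1.986, 0.101)
t=3.000: state=(1.986, 0.286)
t=4.000: state=(1.928, 0.458)
t=5.000: state=(1.868, 0.617)
t=6.000: state=(1.806, 0.763)
t=7.000: state=(1.745, 0.897)
t=8.000: state=(1.682, 1.019)
t=9.000: state=(1.618, 1.130)
t=10.000: state=(1.553, 1.231)
t=11.000: state=(1.486, 1.321)
t=12.000: state=(1.415, 1.403)
t=13.000: state=(1.341, 1.474)
t=14.000: state=(1.261, 1.537)
t=15.000: state=(1.172, 1.590)
t=16.000: state=(1.069, 1.634)
t=17.000: state=(0.943, 1.667)
t=18.000: state=(0.770, 1.689)
t=19.000: state=(0.487, 1.694)
t=19.920: state=(-0.051, 1.674)
largest grid value and its neighbours: v(2.360)=2.00667, v(2.380)=2.00671, v(2.400)=2.00667
parabola through these three points peaks at t≈2.381 with v≈2.00671

max v = 2.007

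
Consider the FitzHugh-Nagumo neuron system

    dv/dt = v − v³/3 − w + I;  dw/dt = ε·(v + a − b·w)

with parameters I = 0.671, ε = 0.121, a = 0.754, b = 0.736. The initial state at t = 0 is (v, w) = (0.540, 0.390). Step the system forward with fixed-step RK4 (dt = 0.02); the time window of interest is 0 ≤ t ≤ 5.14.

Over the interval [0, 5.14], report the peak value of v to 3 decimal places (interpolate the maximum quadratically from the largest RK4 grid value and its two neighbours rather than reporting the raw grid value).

max v = 1.656

t=0.000: state=(0.540, 0.390)
step 1 (dt=0.02): k1=(0.769, 0.122), k2=(0.773, 0.123), k3=(0.773, 0.123), k4=(0.777, 0.123); state += dt/6·(k1+2k2+2k3+k4)
t=0.020: state=(0.555, 0.392)
t=0.040: state=(0.571, 0.395)
t=0.060: state=(0.587, 0.397)
continuing one RK4 step at a time; state shown every 10 steps (Δt=0.2):
t=0.200: state=(0.701, 0.416)
t=0.400: state=(0.874, 0.446)
t=0.600: state=(1.048, 0.479)
t=0.800: state=(1.212, 0.516)
t=1.000: state=(1.355, 0.556)
t=1.200: state=(1.468, 0.598)
t=1.400: state=(1.550, 0.642)
t=1.600: state=(1.604, 0.686)
t=1.800: state=(1.637, 0.731)
t=2.000: state=(1.652, 0.776)
t=2.200: state=(1.656, 0.820)
t=2.400: state=(1.651, 0.863)
t=2.600: state=(1.640, 0.905)
t=2.800: state=(1.625, 0.947)
t=3.000: state=(1.608, 0.987)
t=3.200: state=(1.588, 1.026)
t=3.400: state=(1.567, 1.064)
t=3.600: state=(1.545, 1.100)
t=3.800: state=(1.522, 1.136)
t=4.000: state=(1.498, 1.170)
t=4.200: state=(1.473, 1.203)
t=4.400: state=(1.448, 1.235)
t=4.600: state=(1.422, 1.266)
t=4.800: state=(1.396, 1.295)
t=5.000: state=(1.368, 1.324)
t=5.140: state=(1.349, 1.343)
largest grid value and its neighbours: v(2.160)=1.65581, v(2.180)=1.65582, v(2.200)=1.65574
parabola through these three points peaks at t≈2.171 with v≈1.65582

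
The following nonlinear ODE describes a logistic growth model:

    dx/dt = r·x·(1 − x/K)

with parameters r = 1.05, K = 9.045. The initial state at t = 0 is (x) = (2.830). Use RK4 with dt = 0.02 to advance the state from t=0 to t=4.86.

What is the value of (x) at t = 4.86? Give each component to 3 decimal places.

(x) = (8.926)

t=0.000: state=(2.830)
step 1 (dt=0.02): k1=(2.042), k2=(2.050), k3=(2.050), k4=(2.058); state += dt/6·(k1+2k2+2k3+k4)
t=0.020: state=(2.871)
t=0.040: state=(2.912)
t=0.060: state=(2.954)
continuing one RK4 step at a time; state shown every 10 steps (Δt=0.2):
t=0.200: state=(3.253)
t=0.400: state=(3.702)
t=0.600: state=(4.169)
t=0.800: state=(4.643)
t=1.000: state=(5.114)
t=1.200: state=(5.573)
t=1.400: state=(6.010)
t=1.600: state=(6.418)
t=1.800: state=(6.792)
t=2.000: state=(7.128)
t=2.200: state=(7.426)
t=2.400: state=(7.687)
t=2.600: state=(7.912)
t=2.800: state=(8.104)
t=3.000: state=(8.267)
t=3.200: state=(8.404)
t=3.400: state=(8.518)
t=3.600: state=(8.613)
t=3.800: state=(8.692)
t=4.000: state=(8.757)
t=4.200: state=(8.810)
t=4.400: state=(8.853)
t=4.600: state=(8.889)
t=4.800: state=(8.918)
t=4.860: state=(8.926)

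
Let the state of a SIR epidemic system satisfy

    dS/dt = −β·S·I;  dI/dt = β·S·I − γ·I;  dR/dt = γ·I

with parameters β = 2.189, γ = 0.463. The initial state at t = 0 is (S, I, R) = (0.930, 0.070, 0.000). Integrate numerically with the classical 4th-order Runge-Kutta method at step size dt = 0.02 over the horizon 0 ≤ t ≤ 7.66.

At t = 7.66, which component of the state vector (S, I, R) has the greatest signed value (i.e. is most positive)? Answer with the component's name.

t=0.000: state=(0.930, 0.070, 0.000)
step 1 (dt=0.02): k1=(-0.143, 0.110, 0.032), k2=(-0.145, 0.112, 0.033), k3=(-0.145, 0.112, 0.033), k4=(-0.147, 0.113, 0.033); state += dt/6·(k1+2k2+2k3+k4)
t=0.020: state=(0.927, 0.072, 0.001)
t=0.040: state=(0.924, 0.075, 0.001)
t=0.060: state=(0.921, 0.077, 0.002)
continuing one RK4 step at a time; state shown every 25 steps (Δt=0.5):
t=0.500: state=(0.830, 0.146, 0.024)
t=1.000: state=(0.665, 0.264, 0.071)
t=1.500: state=(0.464, 0.389, 0.147)
t=2.000: state=(0.289, 0.464, 0.247)
t=2.500: state=(0.172, 0.471, 0.357)
t=3.000: state=(0.105, 0.433, 0.462)
t=3.500: state=(0.067, 0.377, 0.556)
t=4.000: state=(0.046, 0.318, 0.636)
t=4.500: state=(0.033, 0.263, 0.703)
t=5.000: state=(0.026, 0.216, 0.759)
t=5.500: state=(0.021, 0.175, 0.804)
t=6.000: state=(0.017, 0.142, 0.840)
t=6.500: state=(0.015, 0.115, 0.870)
t=7.000: state=(0.014, 0.092, 0.894)
t=7.500: state=(0.012, 0.074, 0.913)
t=7.660: state=(0.012, 0.069, 0.918)
compare at T: S=0.012, I=0.069, R=0.918

largest component: R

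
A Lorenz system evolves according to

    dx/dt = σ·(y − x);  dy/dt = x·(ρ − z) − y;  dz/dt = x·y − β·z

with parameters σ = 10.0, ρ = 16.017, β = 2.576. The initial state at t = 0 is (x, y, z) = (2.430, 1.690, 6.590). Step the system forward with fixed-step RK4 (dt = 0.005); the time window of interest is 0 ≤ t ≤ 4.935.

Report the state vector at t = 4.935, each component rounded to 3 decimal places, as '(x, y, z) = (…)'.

t=0.000: state=(2.430, 1.690, 6.590)
step 1 (dt=0.005): k1=(-7.400, 21.218, -12.869), k2=(-6.685, 21.068, -12.690), k3=(-6.706, 21.084, -12.689), k4=(-6.010, 20.948, -12.510); state += dt/6·(k1+2k2+2k3+k4)
t=0.005: state=(2.397, 1.795, 6.527)
t=0.010: state=(2.370, 1.900, 6.465)
t=0.015: state=(2.349, 2.003, 6.405)
continuing one RK4 step at a time; state shown every 40 steps (Δt=0.2):
t=0.200: state=(4.489, 6.905, 6.105)
t=0.400: state=(10.473, 12.160, 17.256)
t=0.600: state=(5.759, 1.869, 19.887)
t=0.800: state=(1.694, 1.196, 12.407)
t=1.000: state=(2.112, 2.913, 7.954)
t=1.200: state=(5.295, 7.842, 7.849)
t=1.400: state=(10.166, 10.583, 18.630)
t=1.600: state=(5.196, 2.151, 18.569)
t=1.800: state=(2.272, 2.090, 11.964)
t=2.000: state=(3.399, 4.684, 8.542)
t=2.200: state=(7.518, 10.045, 11.764)
t=2.400: state=(8.720, 6.540, 20.300)
t=2.600: state=(3.830, 2.355, 15.594)
t=2.800: state=(3.150, 3.705, 10.714)
t=3.000: state=(5.720, 7.688, 10.343)
t=3.200: state=(8.973, 9.128, 17.618)
t=3.400: state=(5.711, 3.591, 17.738)
t=3.600: state=(3.575, 3.534, 12.707)
t=3.800: state=(5.012, 6.407, 10.801)
t=4.000: state=(8.131, 9.172, 15.333)
t=4.200: state=(6.899, 5.078, 18.260)
t=4.400: state=(4.241, 3.751, 14.163)
t=4.600: state=(4.830, 5.799, 11.637)
t=4.800: state=(7.384, 8.545, 14.253)
t=4.935: state=(7.937, 7.433, 17.447)

(x, y, z) = (7.937, 7.433, 17.447)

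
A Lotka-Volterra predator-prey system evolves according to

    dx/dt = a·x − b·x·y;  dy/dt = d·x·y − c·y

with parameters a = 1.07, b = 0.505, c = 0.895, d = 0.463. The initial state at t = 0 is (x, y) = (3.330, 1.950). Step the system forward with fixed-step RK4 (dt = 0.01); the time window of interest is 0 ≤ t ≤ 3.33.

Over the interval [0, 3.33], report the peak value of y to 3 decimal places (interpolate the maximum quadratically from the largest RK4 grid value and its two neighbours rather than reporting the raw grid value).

max y = 3.516

t=0.000: state=(3.330, 1.950)
step 1 (dt=0.01): k1=(0.284, 1.261), k2=(0.273, 1.267), k3=(0.273, 1.267), k4=(0.263, 1.272); state += dt/6·(k1+2k2+2k3+k4)
t=0.010: state=(3.333, 1.963)
t=0.020: state=(3.335, 1.975)
t=0.030: state=(3.338, 1.988)
continuing one RK4 step at a time; state shown every 20 steps (Δt=0.2):
t=0.200: state=(3.342, 2.222)
t=0.400: state=(3.258, 2.524)
t=0.600: state=(3.079, 2.832)
t=0.800: state=(2.823, 3.113)
t=1.000: state=(2.524, 3.335)
t=1.200: state=(2.215, 3.472)
t=1.400: state=(1.926, 3.516)
t=1.600: state=(1.675, 3.472)
t=1.800: state=(1.469, 3.356)
t=2.000: state=(1.307, 3.190)
t=2.200: state=(1.184, 2.993)
t=2.400: state=(1.096, 2.780)
t=2.600: state=(1.036, 2.565)
t=2.800: state=(1.001, 2.357)
t=3.000: state=(0.987, 2.160)
t=3.200: state=(0.992, 1.979)
t=3.330: state=(1.005, 1.871)
largest grid value and its neighbours: y(1.380)=3.51550, y(1.390)=3.51573, y(1.400)=3.51573
parabola through these three points peaks at t≈1.395 with y≈3.51575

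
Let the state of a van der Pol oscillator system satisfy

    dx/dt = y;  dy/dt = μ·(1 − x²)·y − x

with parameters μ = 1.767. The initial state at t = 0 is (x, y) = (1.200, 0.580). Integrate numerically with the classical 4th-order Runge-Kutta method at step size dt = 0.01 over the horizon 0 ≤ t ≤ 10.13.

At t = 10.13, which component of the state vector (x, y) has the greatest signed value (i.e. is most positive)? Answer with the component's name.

largest component: y

t=0.000: state=(1.200, 0.580)
step 1 (dt=0.01): k1=(0.580, -1.651), k2=(0.572, -1.654), k3=(0.572, -1.654), k4=(0.563, -1.657); state += dt/6·(k1+2k2+2k3+k4)
t=0.010: state=(1.206, 0.563)
t=0.020: state=(1.211, 0.547)
t=0.030: state=(1.217, 0.530)
continuing one RK4 step at a time; state shown every 50 steps (Δt=0.5):
t=0.500: state=(1.294, -0.152)
t=1.000: state=(1.099, -0.609)
t=1.500: state=(0.661, -1.224)
t=2.000: state=(-0.300, -2.861)
t=2.500: state=(-1.766, -1.681)
t=3.000: state=(-1.974, 0.210)
t=3.500: state=(-1.808, 0.403)
t=4.000: state=(-1.582, 0.504)
t=4.500: state=(-1.292, 0.676)
t=5.000: state=(-0.868, 1.089)
t=5.500: state=(-0.061, 2.388)
t=6.000: state=(1.510, 2.789)
t=6.500: state=(2.017, -0.062)
t=7.000: state=(1.881, -0.372)
t=7.500: state=(1.672, -0.464)
t=8.000: state=(1.410, -0.598)
t=8.500: state=(1.050, -0.885)
t=9.000: state=(0.439, -1.722)
t=9.500: state=(-0.898, -3.535)
t=10.000: state=(-1.987, -0.471)
t=10.130: state=(-2.018, -0.047)
compare at T: x=-2.018, y=-0.047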